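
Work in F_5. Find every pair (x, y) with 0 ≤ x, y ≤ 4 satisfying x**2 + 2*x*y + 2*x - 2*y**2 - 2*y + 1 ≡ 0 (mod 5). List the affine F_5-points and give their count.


Affine F_5-points: {(2, 2), (2, 4), (3, 3), (3, 4), (4, 0), (4, 3)}; count = 6.

For each of the 25 pairs (x, y) ∈ F_5², evaluate f(x, y) mod 5. Record the zeros.
  x = 0: [0↦1, 1↦2, 2↦4, 3↦2, 4↦1]  zeros at y ∈ ∅
  x = 1: [0↦4, 1↦2, 2↦1, 3↦1, 4↦2]  zeros at y ∈ ∅
  x = 2: [0↦4, 1↦4, 2↦0, 3↦2, 4↦0]  zeros at y ∈ {2, 4}
  x = 3: [0↦1, 1↦3, 2↦1, 3↦0, 4↦0]  zeros at y ∈ {3, 4}
  x = 4: [0↦0, 1↦4, 2↦4, 3↦0, 4↦2]  zeros at y ∈ {0, 3}
Collecting zeros: affine points = {(2, 2), (2, 4), (3, 3), (3, 4), (4, 0), (4, 3)}.
Total count |C(F_5)_aff| = 6.


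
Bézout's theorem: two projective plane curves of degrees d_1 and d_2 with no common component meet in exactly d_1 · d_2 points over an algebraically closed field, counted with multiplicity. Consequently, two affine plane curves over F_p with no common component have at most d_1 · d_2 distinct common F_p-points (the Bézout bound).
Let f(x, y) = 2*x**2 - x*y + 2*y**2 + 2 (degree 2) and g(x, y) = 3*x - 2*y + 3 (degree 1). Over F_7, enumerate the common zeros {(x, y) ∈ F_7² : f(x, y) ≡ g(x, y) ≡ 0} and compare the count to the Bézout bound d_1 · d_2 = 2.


Common zeros: ∅; count = 0; Bézout bound = 2.

deg(f) = 2, deg(g) = 1, so Bézout bound = 2.
Scan x ∈ F_7. For each x, list the y ∈ F_7 with f(x, y) ≡ 0 and those with g(x, y) ≡ 0 (mod 7); the common zeros in that column are the intersection.
  x = 0: f ≡ 0 at y ∈ ∅; g ≡ 0 at y ∈ {5}; common: ∅.
  x = 1: f ≡ 0 at y ∈ {5, 6}; g ≡ 0 at y ∈ {3}; common: ∅.
  x = 2: f ≡ 0 at y ∈ {2, 6}; g ≡ 0 at y ∈ {1}; common: ∅.
  x = 3: f ≡ 0 at y ∈ ∅; g ≡ 0 at y ∈ {6}; common: ∅.
  x = 4: f ≡ 0 at y ∈ ∅; g ≡ 0 at y ∈ {4}; common: ∅.
  x = 5: f ≡ 0 at y ∈ {1, 5}; g ≡ 0 at y ∈ {2}; common: ∅.
  x = 6: f ≡ 0 at y ∈ {1, 2}; g ≡ 0 at y ∈ {0}; common: ∅.
Collecting: common zeros = ∅, so the count is 0.
Comparison with the Bézout bound: 0 ≤ 2 = deg(f)·deg(g), as expected for curves with no common component (the affine F_7-count falls short of the bound because intersections may lie at infinity, over extension fields, or carry multiplicity).


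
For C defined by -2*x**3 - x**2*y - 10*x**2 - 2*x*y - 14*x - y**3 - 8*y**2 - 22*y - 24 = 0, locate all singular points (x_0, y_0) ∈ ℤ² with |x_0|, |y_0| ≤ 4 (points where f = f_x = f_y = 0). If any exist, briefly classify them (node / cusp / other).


Singular points: {(-1, -3)}; classification: node.

Compute partial derivatives:
  f_x = -6*x**2 - 2*x*y - 20*x - 2*y - 14.
  f_y = -x**2 - 2*x - 3*y**2 - 16*y - 22.
Scan x_0 ∈ {−4, ..., 4}. For each x_0, f_y(x_0, y) is a polynomial in y; find its integer roots y ∈ {−4, ..., 4}, then test f_x and f at those candidates.
  x = -4: f_y(-4, y) = -3*y**2 - 16*y - 30; no integer root y with |y| ≤ 4.
  x = -3: f_y(-3, y) = -3*y**2 - 16*y - 25; no integer root y with |y| ≤ 4.
  x = -2: f_y(-2, y) = -3*y**2 - 16*y - 22; no integer root y with |y| ≤ 4.
  x = -1: f_y(-1, y) = -3*y**2 - 16*y - 21; vanishes at y ∈ {-3}. (-1, -3): f_x = 0, f = 0 — SINGULAR.
  x = 0: f_y(0, y) = -3*y**2 - 16*y - 22; no integer root y with |y| ≤ 4.
  x = 1: f_y(1, y) = -3*y**2 - 16*y - 25; no integer root y with |y| ≤ 4.
  x = 2: f_y(2, y) = -3*y**2 - 16*y - 30; no integer root y with |y| ≤ 4.
  x = 3: f_y(3, y) = -3*y**2 - 16*y - 37; no integer root y with |y| ≤ 4.
  x = 4: f_y(4, y) = -3*y**2 - 16*y - 46; no integer root y with |y| ≤ 4.
Only singular point on the grid: (-1, -3).
Classify: substitute x = -1 + u, y = -3 + v and expand: f = -2*u**3 - u**2*v - u**2 - v**3 + v**2.
No constant or linear terms (consistent with a singular point). Quadratic part: -u**2 + v**2. Cubic part: -2*u**3 - u**2*v - v**3.
The quadratic part v**2 - u**2 = (v − u)(v + u) splits into two distinct linear factors, so there are two distinct tangent lines y − -3 = ±(x − -1) — this is a node (ordinary double point).
Classification: node.


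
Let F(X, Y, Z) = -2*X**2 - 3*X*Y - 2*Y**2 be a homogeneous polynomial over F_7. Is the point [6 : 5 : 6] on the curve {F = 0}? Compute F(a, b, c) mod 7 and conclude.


F(6,5,6) ≡ 5 (mod 7); P is NOT on the curve.

Evaluate F(6, 5, 6) term-by-term (mod 7).
  -2*X**2 ↦ -2·36·1·1 = -72
  -3*X*Y ↦ -3·6·5·1 = -90
  -2*Y**2 ↦ -2·1·25·1 = -50
Sum: F(6, 5, 6) = (-72) + (-90) + (-50) = -212.
Reducing mod 7: -212 ≡ 5 (mod 7).
Since F(a, b, c) ≡ 5 ≠ 0 (mod 7), P does NOT lie on the curve.


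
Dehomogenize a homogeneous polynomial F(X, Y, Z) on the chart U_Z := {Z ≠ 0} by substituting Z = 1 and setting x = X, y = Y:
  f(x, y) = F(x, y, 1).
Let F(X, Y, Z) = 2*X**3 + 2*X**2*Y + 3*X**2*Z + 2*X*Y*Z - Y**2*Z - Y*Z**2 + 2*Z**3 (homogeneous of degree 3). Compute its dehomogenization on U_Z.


f(x, y) = 2*x**3 + 2*x**2*y + 3*x**2 + 2*x*y - y**2 - y + 2

On U_Z we set Z = 1. Each monomial c·X^i·Y^j·Z^k in F becomes c·x^i·y^j·1^k = c·x^i·y^j.
Substituting Z = 1: F(X, Y, 1) = 2*x**3 + 2*x**2*y + 3*x**2 + 2*x*y - y**2 - y + 2.
Note: deg(f) ≤ deg(F) = 3; strict inequality happens when F is divisible by Z (lost terms).


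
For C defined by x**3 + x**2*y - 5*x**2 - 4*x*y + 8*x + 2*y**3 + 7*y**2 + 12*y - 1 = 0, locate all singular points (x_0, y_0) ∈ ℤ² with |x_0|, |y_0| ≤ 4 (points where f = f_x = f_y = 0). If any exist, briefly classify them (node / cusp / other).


Singular points: {(2, -1)}; classification: cusp.

Compute partial derivatives:
  f_x = 3*x**2 + 2*x*y - 10*x - 4*y + 8.
  f_y = x**2 - 4*x + 6*y**2 + 14*y + 12.
Scan x_0 ∈ {−4, ..., 4}. For each x_0, f_y(x_0, y) is a polynomial in y; find its integer roots y ∈ {−4, ..., 4}, then test f_x and f at those candidates.
  x = -4: f_y(-4, y) = 6*y**2 + 14*y + 44; no integer root y with |y| ≤ 4.
  x = -3: f_y(-3, y) = 6*y**2 + 14*y + 33; no integer root y with |y| ≤ 4.
  x = -2: f_y(-2, y) = 6*y**2 + 14*y + 24; no integer root y with |y| ≤ 4.
  x = -1: f_y(-1, y) = 6*y**2 + 14*y + 17; no integer root y with |y| ≤ 4.
  x = 0: f_y(0, y) = 6*y**2 + 14*y + 12; no integer root y with |y| ≤ 4.
  x = 1: f_y(1, y) = 6*y**2 + 14*y + 9; no integer root y with |y| ≤ 4.
  x = 2: f_y(2, y) = 6*y**2 + 14*y + 8; vanishes at y ∈ {-1}. (2, -1): f_x = 0, f = 0 — SINGULAR.
  x = 3: f_y(3, y) = 6*y**2 + 14*y + 9; no integer root y with |y| ≤ 4.
  x = 4: f_y(4, y) = 6*y**2 + 14*y + 12; no integer root y with |y| ≤ 4.
Only singular point on the grid: (2, -1).
Classify: substitute x = 2 + u, y = -1 + v and expand: f = u**3 + u**2*v + 2*v**3 + v**2.
No constant or linear terms (consistent with a singular point). Quadratic part: v**2. Cubic part: u**3 + u**2*v + 2*v**3.
The quadratic part v**2 is a perfect square, so there is a single (double) tangent line v = 0, i.e. y = -1. Restricting the cubic part to that line (v = 0) leaves u**3 ≠ 0, so f is not divisible by v and the branch is v² ≈ -u**3 to lowest order — this is a cusp.
Classification: cusp.


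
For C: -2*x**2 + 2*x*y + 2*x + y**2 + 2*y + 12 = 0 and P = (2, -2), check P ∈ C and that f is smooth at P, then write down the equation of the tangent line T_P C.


Tangent line at P: -10*x + 2*y + 24 = 0.

Step 1: f(2, -2) = 0, so P lies on C.
Step 2: partial derivatives
  f_x(x, y) = -4*x + 2*y + 2, f_y(x, y) = 2*x + 2*y + 2.
  f_x(P) = -10, f_y(P) = 2 (gradient nonzero, so P is smooth).
Step 3: tangent line at P: -10·(x − 2) + 2·(y − -2) = 0.
Expanding: -10*x + 2*y + 24 = 0.


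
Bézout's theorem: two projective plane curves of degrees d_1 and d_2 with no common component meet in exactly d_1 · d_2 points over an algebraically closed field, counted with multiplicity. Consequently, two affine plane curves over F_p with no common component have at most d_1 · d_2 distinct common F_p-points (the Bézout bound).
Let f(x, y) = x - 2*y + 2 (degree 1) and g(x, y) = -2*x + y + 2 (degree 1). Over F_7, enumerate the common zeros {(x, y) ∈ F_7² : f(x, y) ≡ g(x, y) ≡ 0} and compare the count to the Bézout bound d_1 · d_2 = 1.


Common zeros: {(2, 2)}; count = 1; Bézout bound = 1.

deg(f) = 1, deg(g) = 1, so Bézout bound = 1.
Scan x ∈ F_7. For each x, list the y ∈ F_7 with f(x, y) ≡ 0 and those with g(x, y) ≡ 0 (mod 7); the common zeros in that column are the intersection.
  x = 0: f ≡ 0 at y ∈ {1}; g ≡ 0 at y ∈ {5}; common: ∅.
  x = 1: f ≡ 0 at y ∈ {5}; g ≡ 0 at y ∈ {0}; common: ∅.
  x = 2: f ≡ 0 at y ∈ {2}; g ≡ 0 at y ∈ {2}; common: {2}.
  x = 3: f ≡ 0 at y ∈ {6}; g ≡ 0 at y ∈ {4}; common: ∅.
  x = 4: f ≡ 0 at y ∈ {3}; g ≡ 0 at y ∈ {6}; common: ∅.
  x = 5: f ≡ 0 at y ∈ {0}; g ≡ 0 at y ∈ {1}; common: ∅.
  x = 6: f ≡ 0 at y ∈ {4}; g ≡ 0 at y ∈ {3}; common: ∅.
Collecting: common zeros = {(2, 2)}, so the count is 1.
Comparison with the Bézout bound: 1 ≤ 1 = deg(f)·deg(g), as expected for curves with no common component (the bound is attained).


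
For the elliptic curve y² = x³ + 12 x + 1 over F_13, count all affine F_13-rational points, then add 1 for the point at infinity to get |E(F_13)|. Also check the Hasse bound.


Affine points = {(0, 1), (0, 12), (1, 1), (1, 12), (3, 5), (3, 8), (4, 3), (4, 10), (5, 2), (5, 11), (6, 4), (6, 9), (7, 5), (7, 8), (10, 4), (10, 9), (12, 1), (12, 12)}; affine count = 18; |E(F_13)| = 19.

Discriminant check: Δ ∝ 4a³ + 27b² = 4·12³ + 27·1² = 4·1728 + 27·1 ≡ 10 (mod 13). Nonzero ⇒ E is nonsingular.
For each x ∈ F_13, compute rhs = x³ + 12·x + 1 mod 13, then count y ∈ F_13 with y² ≡ rhs.
  x = 0: rhs = 1, matching y values: 1, 12 (2 points).
  x = 1: rhs = 1, matching y values: 1, 12 (2 points).
  x = 2: rhs = 7, matching y values: none (0 points).
  x = 3: rhs = 12, matching y values: 5, 8 (2 points).
  x = 4: rhs = 9, matching y values: 3, 10 (2 points).
  x = 5: rhs = 4, matching y values: 2, 11 (2 points).
  x = 6: rhs = 3, matching y values: 4, 9 (2 points).
  x = 7: rhs = 12, matching y values: 5, 8 (2 points).
  x = 8: rhs = 11, matching y values: none (0 points).
  x = 9: rhs = 6, matching y values: none (0 points).
  x = 10: rhs = 3, matching y values: 4, 9 (2 points).
  x = 11: rhs = 8, matching y values: none (0 points).
  x = 12: rhs = 1, matching y values: 1, 12 (2 points).
Total affine count: 18.
Full point count |E(F_13)| = 18 + 1 = 19.
Hasse bound: |19 − (13+1)| = |5| = 5 ≤ 2√13 ≈ 7.2111 ✓.


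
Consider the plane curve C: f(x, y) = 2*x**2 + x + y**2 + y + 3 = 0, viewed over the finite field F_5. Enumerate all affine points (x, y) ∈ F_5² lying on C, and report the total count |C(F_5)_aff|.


Affine F_5-points: {(0, 1), (0, 3), (2, 1), (2, 3), (3, 2), (4, 2)}; count = 6.

For each of the 25 pairs (x, y) ∈ F_5², evaluate f(x, y) mod 5. Record the zeros.
  x = 0: [0↦3, 1↦0, 2↦4, 3↦0, 4↦3]  zeros at y ∈ {1, 3}
  x = 1: [0↦1, 1↦3, 2↦2, 3↦3, 4↦1]  zeros at y ∈ ∅
  x = 2: [0↦3, 1↦0, 2↦4, 3↦0, 4↦3]  zeros at y ∈ {1, 3}
  x = 3: [0↦4, 1↦1, 2↦0, 3↦1, 4↦4]  zeros at y ∈ {2}
  x = 4: [0↦4, 1↦1, 2↦0, 3↦1, 4↦4]  zeros at y ∈ {2}
Collecting zeros: affine points = {(0, 1), (0, 3), (2, 1), (2, 3), (3, 2), (4, 2)}.
Total count |C(F_5)_aff| = 6.


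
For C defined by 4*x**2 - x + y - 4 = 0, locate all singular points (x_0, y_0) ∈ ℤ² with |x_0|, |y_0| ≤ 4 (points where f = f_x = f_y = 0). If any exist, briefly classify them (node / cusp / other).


No singular points in the scanned grid; C is smooth there.

Compute partial derivatives:
  f_x = 8*x - 1.
  f_y = 1.
f_y = 1 is a nonzero constant, so f_y never vanishes: no point (x, y) can satisfy f = f_x = f_y = 0. In particular no (x, y) ∈ {−4, ..., 4}² is singular; the curve is smooth.


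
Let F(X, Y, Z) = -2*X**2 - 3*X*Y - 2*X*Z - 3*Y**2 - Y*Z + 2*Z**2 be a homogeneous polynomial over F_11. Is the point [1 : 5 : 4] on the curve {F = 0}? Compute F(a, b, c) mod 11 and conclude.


F(1,5,4) ≡ 0 (mod 11); P is on the curve.

Evaluate F(1, 5, 4) term-by-term (mod 11).
  -2*X**2 ↦ -2·1·1·1 = -2
  -3*X*Y ↦ -3·1·5·1 = -15
  -2*X*Z ↦ -2·1·1·4 = -8
  -3*Y**2 ↦ -3·1·25·1 = -75
  -Y*Z ↦ -1·1·5·4 = -20
  2*Z**2 ↦ 2·1·1·16 = 32
Sum: F(1, 5, 4) = (-2) + (-15) + (-8) + (-75) + (-20) + (32) = -88.
Reducing mod 11: -88 ≡ 0 (mod 11).
Since F(a, b, c) ≡ 0 (mod 11), P lies on the curve.


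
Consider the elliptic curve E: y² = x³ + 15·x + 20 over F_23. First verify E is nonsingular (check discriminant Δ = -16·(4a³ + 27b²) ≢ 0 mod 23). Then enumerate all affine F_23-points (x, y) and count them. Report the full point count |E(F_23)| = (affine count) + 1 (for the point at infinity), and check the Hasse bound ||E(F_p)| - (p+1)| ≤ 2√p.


Affine points = {(1, 6), (1, 17), (2, 9), (2, 14), (3, 0), (4, 11), (4, 12), (5, 6), (5, 17), (6, 2), (6, 21), (7, 10), (7, 13), (8, 10), (8, 13), (15, 3), (15, 20), (16, 3), (16, 20), (17, 6), (17, 17), (18, 2), (18, 21), (22, 2), (22, 21)}; affine count = 25; |E(F_23)| = 26.

Discriminant check: Δ ∝ 4a³ + 27b² = 4·15³ + 27·20² = 4·3375 + 27·400 ≡ 12 (mod 23). Nonzero ⇒ E is nonsingular.
For each x ∈ F_23, compute rhs = x³ + 15·x + 20 mod 23, then count y ∈ F_23 with y² ≡ rhs.
  x = 0: rhs = 20, matching y values: none (0 points).
  x = 1: rhs = 13, matching y values: 6, 17 (2 points).
  x = 2: rhs = 12, matching y values: 9, 14 (2 points).
  x = 3: rhs = 0, matching y values: 0 (1 points).
  x = 4: rhs = 6, matching y values: 11, 12 (2 points).
  x = 5: rhs = 13, matching y values: 6, 17 (2 points).
  x = 6: rhs = 4, matching y values: 2, 21 (2 points).
  x = 7: rhs = 8, matching y values: 10, 13 (2 points).
  x = 8: rhs = 8, matching y values: 10, 13 (2 points).
  x = 9: rhs = 10, matching y values: none (0 points).
  x = 10: rhs = 20, matching y values: none (0 points).
  x = 11: rhs = 21, matching y values: none (0 points).
  x = 12: rhs = 19, matching y values: none (0 points).
  x = 13: rhs = 20, matching y values: none (0 points).
  x = 14: rhs = 7, matching y values: none (0 points).
  x = 15: rhs = 9, matching y values: 3, 20 (2 points).
  x = 16: rhs = 9, matching y values: 3, 20 (2 points).
  x = 17: rhs = 13, matching y values: 6, 17 (2 points).
  x = 18: rhs = 4, matching y values: 2, 21 (2 points).
  x = 19: rhs = 11, matching y values: none (0 points).
  x = 20: rhs = 17, matching y values: none (0 points).
  x = 21: rhs = 5, matching y values: none (0 points).
  x = 22: rhs = 4, matching y values: 2, 21 (2 points).
Total affine count: 25.
Full point count |E(F_23)| = 25 + 1 = 26.
Hasse bound: |26 − (23+1)| = |2| = 2 ≤ 2√23 ≈ 9.5917 ✓.


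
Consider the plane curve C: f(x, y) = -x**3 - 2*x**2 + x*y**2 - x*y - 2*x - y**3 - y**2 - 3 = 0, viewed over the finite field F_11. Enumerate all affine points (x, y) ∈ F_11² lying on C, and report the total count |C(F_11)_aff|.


Affine F_11-points: {(1, 8), (3, 8), (4, 10), (5, 8), (5, 9), (8, 5), (8, 6), (8, 7), (10, 3)}; count = 9.

For each of the 121 pairs (x, y) ∈ F_11², evaluate f(x, y) mod 11. Record the zeros.
  x = 0: [0↦8, 1↦6, 2↦7, 3↦5, 4↦5, 5↦1, 6↦9, 7↦1, 8↦4, 9↦1, 10↦8]  zeros at y ∈ ∅
  x = 1: [0↦3, 1↦1, 2↦4, 3↦6, 4↦1, 5↦5, 6↦1, 7↦5, 8↦0, 9↦2, 10↦5]  zeros at y ∈ {8}
  x = 2: [0↦10, 1↦8, 2↦2, 3↦8, 4↦9, 5↦10, 6↦5, 7↦10, 8↦8, 9↦4, 10↦3]  zeros at y ∈ ∅
  x = 3: [0↦1, 1↦10, 2↦6, 3↦5, 4↦1, 5↦10, 6↦4, 7↦10, 8↦0, 9↦1, 10↦7]  zeros at y ∈ {8}
  x = 4: [0↦3, 1↦1, 2↦10, 3↦2, 4↦4, 5↦10, 6↦3, 7↦10, 8↦3, 9↦9, 10↦0]  zeros at y ∈ {10}
  x = 5: [0↦10, 1↦8, 2↦8, 3↦4, 4↦1, 5↦4, 6↦7, 7↦4, 8↦0, 9↦0, 10↦9]  zeros at y ∈ {8, 9}
  x = 6: [0↦5, 1↦3, 2↦5, 3↦5, 4↦8, 5↦8, 6↦10, 7↦8, 8↦7, 9↦1, 10↦6]  zeros at y ∈ ∅
  x = 7: [0↦4, 1↦2, 2↦6, 3↦10, 4↦8, 5↦5, 6↦6, 7↦5, 8↦7, 9↦6, 10↦7]  zeros at y ∈ ∅
  x = 8: [0↦1, 1↦10, 2↦5, 3↦2, 4↦6, 5↦0, 6↦0, 7↦0, 8↦5, 9↦9, 10↦6]  zeros at y ∈ {5, 6, 7}
  x = 9: [0↦1, 1↦10, 2↦7, 3↦8, 4↦7, 5↦9, 6↦8, 7↦9, 8↦6, 9↦4, 10↦8]  zeros at y ∈ ∅
  x = 10: [0↦9, 1↦7, 2↦6, 3↦0, 4↦5, 5↦4, 6↦2, 7↦4, 8↦4, 9↦7, 10↦7]  zeros at y ∈ {3}
Collecting zeros: affine points = {(1, 8), (3, 8), (4, 10), (5, 8), (5, 9), (8, 5), (8, 6), (8, 7), (10, 3)}.
Total count |C(F_11)_aff| = 9.


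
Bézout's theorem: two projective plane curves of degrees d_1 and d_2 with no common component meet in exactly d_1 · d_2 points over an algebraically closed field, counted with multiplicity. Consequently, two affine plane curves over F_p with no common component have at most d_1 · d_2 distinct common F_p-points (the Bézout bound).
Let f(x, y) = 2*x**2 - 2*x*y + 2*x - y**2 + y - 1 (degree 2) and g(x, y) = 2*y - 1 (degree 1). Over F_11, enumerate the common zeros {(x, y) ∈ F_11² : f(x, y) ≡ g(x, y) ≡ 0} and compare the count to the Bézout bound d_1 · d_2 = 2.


Common zeros: ∅; count = 0; Bézout bound = 2.

deg(f) = 2, deg(g) = 1, so Bézout bound = 2.
Scan x ∈ F_11. For each x, list the y ∈ F_11 with f(x, y) ≡ 0 and those with g(x, y) ≡ 0 (mod 11); the common zeros in that column are the intersection.
  x = 0: f ≡ 0 at y ∈ ∅; g ≡ 0 at y ∈ {6}; common: ∅.
  x = 1: f ≡ 0 at y ∈ ∅; g ≡ 0 at y ∈ {6}; common: ∅.
  x = 2: f ≡ 0 at y ∈ {0, 8}; g ≡ 0 at y ∈ {6}; common: ∅.
  x = 3: f ≡ 0 at y ∈ ∅; g ≡ 0 at y ∈ {6}; common: ∅.
  x = 4: f ≡ 0 at y ∈ ∅; g ≡ 0 at y ∈ {6}; common: ∅.
  x = 5: f ≡ 0 at y ∈ {5, 8}; g ≡ 0 at y ∈ {6}; common: ∅.
  x = 6: f ≡ 0 at y ∈ ∅; g ≡ 0 at y ∈ {6}; common: ∅.
  x = 7: f ≡ 0 at y ∈ ∅; g ≡ 0 at y ∈ {6}; common: ∅.
  x = 8: f ≡ 0 at y ∈ {0, 7}; g ≡ 0 at y ∈ {6}; common: ∅.
  x = 9: f ≡ 0 at y ∈ {7, 9}; g ≡ 0 at y ∈ {6}; common: ∅.
  x = 10: f ≡ 0 at y ∈ {5, 9}; g ≡ 0 at y ∈ {6}; common: ∅.
Collecting: common zeros = ∅, so the count is 0.
Comparison with the Bézout bound: 0 ≤ 2 = deg(f)·deg(g), as expected for curves with no common component (the affine F_11-count falls short of the bound because intersections may lie at infinity, over extension fields, or carry multiplicity).


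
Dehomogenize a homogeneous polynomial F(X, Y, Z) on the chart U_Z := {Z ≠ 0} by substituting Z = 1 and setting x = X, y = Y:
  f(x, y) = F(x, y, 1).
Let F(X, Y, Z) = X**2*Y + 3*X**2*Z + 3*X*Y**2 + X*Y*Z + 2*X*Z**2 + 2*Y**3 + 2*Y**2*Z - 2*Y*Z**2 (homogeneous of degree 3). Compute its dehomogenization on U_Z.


f(x, y) = x**2*y + 3*x**2 + 3*x*y**2 + x*y + 2*x + 2*y**3 + 2*y**2 - 2*y

On U_Z we set Z = 1. Each monomial c·X^i·Y^j·Z^k in F becomes c·x^i·y^j·1^k = c·x^i·y^j.
Substituting Z = 1: F(X, Y, 1) = x**2*y + 3*x**2 + 3*x*y**2 + x*y + 2*x + 2*y**3 + 2*y**2 - 2*y.
Note: deg(f) ≤ deg(F) = 3; strict inequality happens when F is divisible by Z (lost terms).


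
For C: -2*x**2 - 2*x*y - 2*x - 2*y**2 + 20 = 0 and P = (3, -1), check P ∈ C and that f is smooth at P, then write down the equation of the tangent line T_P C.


Tangent line at P: -12*x - 2*y + 34 = 0.

Step 1: f(3, -1) = 0, so P lies on C.
Step 2: partial derivatives
  f_x(x, y) = -4*x - 2*y - 2, f_y(x, y) = -2*x - 4*y.
  f_x(P) = -12, f_y(P) = -2 (gradient nonzero, so P is smooth).
Step 3: tangent line at P: -12·(x − 3) + -2·(y − -1) = 0.
Expanding: -12*x - 2*y + 34 = 0.


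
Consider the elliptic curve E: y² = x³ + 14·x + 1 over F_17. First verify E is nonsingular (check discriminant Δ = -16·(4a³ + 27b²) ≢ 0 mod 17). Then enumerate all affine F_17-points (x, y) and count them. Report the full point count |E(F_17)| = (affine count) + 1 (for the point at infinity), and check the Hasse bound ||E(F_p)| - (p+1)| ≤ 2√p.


Affine points = {(0, 1), (0, 16), (1, 4), (1, 13), (3, 6), (3, 11), (4, 6), (4, 11), (5, 3), (5, 14), (7, 0), (8, 8), (8, 9), (10, 6), (10, 11), (13, 0), (14, 0), (15, 4), (15, 13)}; affine count = 19; |E(F_17)| = 20.

Discriminant check: Δ ∝ 4a³ + 27b² = 4·14³ + 27·1² = 4·2744 + 27·1 ≡ 4 (mod 17). Nonzero ⇒ E is nonsingular.
For each x ∈ F_17, compute rhs = x³ + 14·x + 1 mod 17, then count y ∈ F_17 with y² ≡ rhs.
  x = 0: rhs = 1, matching y values: 1, 16 (2 points).
  x = 1: rhs = 16, matching y values: 4, 13 (2 points).
  x = 2: rhs = 3, matching y values: none (0 points).
  x = 3: rhs = 2, matching y values: 6, 11 (2 points).
  x = 4: rhs = 2, matching y values: 6, 11 (2 points).
  x = 5: rhs = 9, matching y values: 3, 14 (2 points).
  x = 6: rhs = 12, matching y values: none (0 points).
  x = 7: rhs = 0, matching y values: 0 (1 points).
  x = 8: rhs = 13, matching y values: 8, 9 (2 points).
  x = 9: rhs = 6, matching y values: none (0 points).
  x = 10: rhs = 2, matching y values: 6, 11 (2 points).
  x = 11: rhs = 7, matching y values: none (0 points).
  x = 12: rhs = 10, matching y values: none (0 points).
  x = 13: rhs = 0, matching y values: 0 (1 points).
  x = 14: rhs = 0, matching y values: 0 (1 points).
  x = 15: rhs = 16, matching y values: 4, 13 (2 points).
  x = 16: rhs = 3, matching y values: none (0 points).
Total affine count: 19.
Full point count |E(F_17)| = 19 + 1 = 20.
Hasse bound: |20 − (17+1)| = |2| = 2 ≤ 2√17 ≈ 8.2462 ✓.


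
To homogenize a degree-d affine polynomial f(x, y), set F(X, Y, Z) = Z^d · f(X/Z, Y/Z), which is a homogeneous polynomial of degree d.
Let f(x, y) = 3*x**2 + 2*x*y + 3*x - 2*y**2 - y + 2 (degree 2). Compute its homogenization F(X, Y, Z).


F(X, Y, Z) = 3*X**2 + 2*X*Y + 3*X*Z - 2*Y**2 - Y*Z + 2*Z**2

deg(f) = 2.
Substitute x = X/Z, y = Y/Z into f, then multiply by Z^2.
  monomial 3·x^2·y^0 ↦ 3·X^2·Y^0·Z^0.
  monomial 2·x^1·y^1 ↦ 2·X^1·Y^1·Z^0.
  monomial 3·x^1·y^0 ↦ 3·X^1·Y^0·Z^1.
  monomial -2·x^0·y^2 ↦ -2·X^0·Y^2·Z^0.
  monomial -1·x^0·y^1 ↦ -1·X^0·Y^1·Z^1.
  monomial 2·x^0·y^0 ↦ 2·X^0·Y^0·Z^2.
Collecting: F(X, Y, Z) = 3*X**2 + 2*X*Y + 3*X*Z - 2*Y**2 - Y*Z + 2*Z**2.


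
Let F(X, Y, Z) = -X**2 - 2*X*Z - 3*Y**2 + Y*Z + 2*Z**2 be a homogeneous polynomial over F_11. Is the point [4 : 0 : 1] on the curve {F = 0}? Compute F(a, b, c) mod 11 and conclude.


F(4,0,1) ≡ 0 (mod 11); P is on the curve.

Evaluate F(4, 0, 1) term-by-term (mod 11).
  -X**2 ↦ -1·16·1·1 = -16
  -2*X*Z ↦ -2·4·1·1 = -8
  -3*Y**2 ↦ -3·1·0·1 = 0
  Y*Z ↦ 1·1·0·1 = 0
  2*Z**2 ↦ 2·1·1·1 = 2
Sum: F(4, 0, 1) = (-16) + (-8) + (0) + (0) + (2) = -22.
Reducing mod 11: -22 ≡ 0 (mod 11).
Since F(a, b, c) ≡ 0 (mod 11), P lies on the curve.


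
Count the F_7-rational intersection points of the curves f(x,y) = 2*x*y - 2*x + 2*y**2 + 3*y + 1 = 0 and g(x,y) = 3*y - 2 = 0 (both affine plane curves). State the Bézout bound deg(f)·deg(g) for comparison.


Common zeros: {(0, 3)}; count = 1; Bézout bound = 2.

deg(f) = 2, deg(g) = 1, so Bézout bound = 2.
Scan x ∈ F_7. For each x, list the y ∈ F_7 with f(x, y) ≡ 0 and those with g(x, y) ≡ 0 (mod 7); the common zeros in that column are the intersection.
  x = 0: f ≡ 0 at y ∈ {3, 6}; g ≡ 0 at y ∈ {3}; common: {3}.
  x = 1: f ≡ 0 at y ∈ ∅; g ≡ 0 at y ∈ {3}; common: ∅.
  x = 2: f ≡ 0 at y ∈ ∅; g ≡ 0 at y ∈ {3}; common: ∅.
  x = 3: f ≡ 0 at y ∈ {2, 4}; g ≡ 0 at y ∈ {3}; common: ∅.
  x = 4: f ≡ 0 at y ∈ {0, 5}; g ≡ 0 at y ∈ {3}; common: ∅.
  x = 5: f ≡ 0 at y ∈ ∅; g ≡ 0 at y ∈ {3}; common: ∅.
  x = 6: f ≡ 0 at y ∈ ∅; g ≡ 0 at y ∈ {3}; common: ∅.
Collecting: common zeros = {(0, 3)}, so the count is 1.
Comparison with the Bézout bound: 1 ≤ 2 = deg(f)·deg(g), as expected for curves with no common component (the affine F_7-count falls short of the bound because intersections may lie at infinity, over extension fields, or carry multiplicity).


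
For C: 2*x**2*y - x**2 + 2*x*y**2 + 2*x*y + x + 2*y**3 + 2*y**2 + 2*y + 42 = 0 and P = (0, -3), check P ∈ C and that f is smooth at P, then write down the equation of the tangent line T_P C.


Tangent line at P: 13*x + 44*y + 132 = 0.

Step 1: f(0, -3) = 0, so P lies on C.
Step 2: partial derivatives
  f_x(x, y) = 4*x*y - 2*x + 2*y**2 + 2*y + 1, f_y(x, y) = 2*x**2 + 4*x*y + 2*x + 6*y**2 + 4*y + 2.
  f_x(P) = 13, f_y(P) = 44 (gradient nonzero, so P is smooth).
Step 3: tangent line at P: 13·(x − 0) + 44·(y − -3) = 0.
Expanding: 13*x + 44*y + 132 = 0.


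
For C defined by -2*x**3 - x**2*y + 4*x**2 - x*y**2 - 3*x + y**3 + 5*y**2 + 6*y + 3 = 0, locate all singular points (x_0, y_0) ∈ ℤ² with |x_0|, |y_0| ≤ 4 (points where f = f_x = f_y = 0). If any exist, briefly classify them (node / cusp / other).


Singular points: {(1, -1)}; classification: node.

Compute partial derivatives:
  f_x = -6*x**2 - 2*x*y + 8*x - y**2 - 3.
  f_y = -x**2 - 2*x*y + 3*y**2 + 10*y + 6.
Scan x_0 ∈ {−4, ..., 4}. For each x_0, f_y(x_0, y) is a polynomial in y; find its integer roots y ∈ {−4, ..., 4}, then test f_x and f at those candidates.
  x = -4: f_y(-4, y) = 3*y**2 + 18*y - 10; no integer root y with |y| ≤ 4.
  x = -3: f_y(-3, y) = 3*y**2 + 16*y - 3; no integer root y with |y| ≤ 4.
  x = -2: f_y(-2, y) = 3*y**2 + 14*y + 2; no integer root y with |y| ≤ 4.
  x = -1: f_y(-1, y) = 3*y**2 + 12*y + 5; no integer root y with |y| ≤ 4.
  x = 0: f_y(0, y) = 3*y**2 + 10*y + 6; no integer root y with |y| ≤ 4.
  x = 1: f_y(1, y) = 3*y**2 + 8*y + 5; vanishes at y ∈ {-1}. (1, -1): f_x = 0, f = 0 — SINGULAR.
  x = 2: f_y(2, y) = 3*y**2 + 6*y + 2; no integer root y with |y| ≤ 4.
  x = 3: f_y(3, y) = 3*y**2 + 4*y - 3; no integer root y with |y| ≤ 4.
  x = 4: f_y(4, y) = 3*y**2 + 2*y - 10; no integer root y with |y| ≤ 4.
Only singular point on the grid: (1, -1).
Classify: substitute x = 1 + u, y = -1 + v and expand: f = -2*u**3 - u**2*v - u**2 - u*v**2 + v**3 + v**2.
No constant or linear terms (consistent with a singular point). Quadratic part: -u**2 + v**2. Cubic part: -2*u**3 - u**2*v - u*v**2 + v**3.
The quadratic part v**2 - u**2 = (v − u)(v + u) splits into two distinct linear factors, so there are two distinct tangent lines y − -1 = ±(x − 1) — this is a node (ordinary double point).
Classification: node.


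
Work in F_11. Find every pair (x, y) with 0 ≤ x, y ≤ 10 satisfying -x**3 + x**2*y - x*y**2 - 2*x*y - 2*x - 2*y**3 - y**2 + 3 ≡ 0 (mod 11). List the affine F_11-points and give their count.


Affine F_11-points: {(0, 1), (1, 0), (3, 1), (3, 7), (5, 0), (7, 9), (8, 4), (9, 1), (10, 4)}; count = 9.

For each of the 121 pairs (x, y) ∈ F_11², evaluate f(x, y) mod 11. Record the zeros.
  x = 0: [0↦3, 1↦0, 2↦5, 3↦6, 4↦2, 5↦3, 6↦8, 7↦5, 8↦4, 9↦4, 10↦4]  zeros at y ∈ {1}
  x = 1: [0↦0, 1↦6, 2↦7, 3↦2, 4↦1, 5↦3, 6↦7, 7↦1, 8↦6, 9↦10, 10↦1]  zeros at y ∈ {0}
  x = 2: [0↦2, 1↦8, 2↦7, 3↦9, 4↦2, 5↦7, 6↦1, 7↦5, 8↦7, 9↦6, 10↦1]  zeros at y ∈ ∅
  x = 3: [0↦3, 1↦0, 2↦10, 3↦10, 4↦10, 5↦9, 6↦6, 7↦0, 8↦1, 9↦8, 10↦9]  zeros at y ∈ {1, 7}
  x = 4: [0↦8, 1↦9, 2↦10, 3↦10, 4↦8, 5↦3, 6↦5, 7↦2, 8↦4, 9↦10, 10↦8]  zeros at y ∈ ∅
  x = 5: [0↦0, 1↦7, 2↦1, 3↦3, 4↦1, 5↦5, 6↦3, 7↦5, 8↦10, 9↦6, 10↦3]  zeros at y ∈ {0}
  x = 6: [0↦6, 1↦10, 2↦10, 3↦5, 4↦5, 5↦9, 6↦5, 7↦3, 8↦2, 9↦1, 10↦10]  zeros at y ∈ ∅
  x = 7: [0↦9, 1↦1, 2↦9, 3↦10, 4↦3, 5↦9, 6↦5, 7↦1, 8↦7, 9↦0, 10↦1]  zeros at y ∈ {9}
  x = 8: [0↦3, 1↦7, 2↦3, 3↦1, 4↦0, 5↦10, 6↦8, 7↦4, 8↦8, 9↦8, 10↦3]  zeros at y ∈ {4}
  x = 9: [0↦4, 1↦0, 2↦8, 3↦5, 4↦1, 5↦6, 6↦8, 7↦6, 8↦10, 9↦8, 10↦10]  zeros at y ∈ {1}
  x = 10: [0↦6, 1↦7, 2↦7, 3↦5, 4↦0, 5↦2, 6↦10, 7↦1, 8↦7, 9↦5, 10↦5]  zeros at y ∈ {4}
Collecting zeros: affine points = {(0, 1), (1, 0), (3, 1), (3, 7), (5, 0), (7, 9), (8, 4), (9, 1), (10, 4)}.
Total count |C(F_11)_aff| = 9.


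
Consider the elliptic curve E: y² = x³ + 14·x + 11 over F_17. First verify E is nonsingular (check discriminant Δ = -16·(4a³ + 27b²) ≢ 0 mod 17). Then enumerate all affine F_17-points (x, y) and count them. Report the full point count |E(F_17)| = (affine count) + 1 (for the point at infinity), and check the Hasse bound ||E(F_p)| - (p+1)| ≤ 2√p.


Affine points = {(1, 3), (1, 14), (2, 8), (2, 9), (5, 6), (5, 11), (9, 4), (9, 13), (11, 0), (15, 3), (15, 14), (16, 8), (16, 9)}; affine count = 13; |E(F_17)| = 14.

Discriminant check: Δ ∝ 4a³ + 27b² = 4·14³ + 27·11² = 4·2744 + 27·121 ≡ 14 (mod 17). Nonzero ⇒ E is nonsingular.
For each x ∈ F_17, compute rhs = x³ + 14·x + 11 mod 17, then count y ∈ F_17 with y² ≡ rhs.
  x = 0: rhs = 11, matching y values: none (0 points).
  x = 1: rhs = 9, matching y values: 3, 14 (2 points).
  x = 2: rhs = 13, matching y values: 8, 9 (2 points).
  x = 3: rhs = 12, matching y values: none (0 points).
  x = 4: rhs = 12, matching y values: none (0 points).
  x = 5: rhs = 2, matching y values: 6, 11 (2 points).
  x = 6: rhs = 5, matching y values: none (0 points).
  x = 7: rhs = 10, matching y values: none (0 points).
  x = 8: rhs = 6, matching y values: none (0 points).
  x = 9: rhs = 16, matching y values: 4, 13 (2 points).
  x = 10: rhs = 12, matching y values: none (0 points).
  x = 11: rhs = 0, matching y values: 0 (1 points).
  x = 12: rhs = 3, matching y values: none (0 points).
  x = 13: rhs = 10, matching y values: none (0 points).
  x = 14: rhs = 10, matching y values: none (0 points).
  x = 15: rhs = 9, matching y values: 3, 14 (2 points).
  x = 16: rhs = 13, matching y values: 8, 9 (2 points).
Total affine count: 13.
Full point count |E(F_17)| = 13 + 1 = 14.
Hasse bound: |14 − (17+1)| = |-4| = 4 ≤ 2√17 ≈ 8.2462 ✓.


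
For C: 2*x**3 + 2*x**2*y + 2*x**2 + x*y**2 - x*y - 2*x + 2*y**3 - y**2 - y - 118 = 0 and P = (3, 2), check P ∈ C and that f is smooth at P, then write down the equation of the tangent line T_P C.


Tangent line at P: 90*x + 46*y - 362 = 0.

Step 1: f(3, 2) = 0, so P lies on C.
Step 2: partial derivatives
  f_x(x, y) = 6*x**2 + 4*x*y + 4*x + y**2 - y - 2, f_y(x, y) = 2*x**2 + 2*x*y - x + 6*y**2 - 2*y - 1.
  f_x(P) = 90, f_y(P) = 46 (gradient nonzero, so P is smooth).
Step 3: tangent line at P: 90·(x − 3) + 46·(y − 2) = 0.
Expanding: 90*x + 46*y - 362 = 0.


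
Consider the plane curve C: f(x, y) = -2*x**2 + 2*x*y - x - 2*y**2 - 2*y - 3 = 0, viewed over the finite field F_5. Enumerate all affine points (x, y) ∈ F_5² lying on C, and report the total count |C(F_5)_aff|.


Affine F_5-points: {(0, 2), (2, 3), (3, 3), (3, 4), (4, 1), (4, 2)}; count = 6.

For each of the 25 pairs (x, y) ∈ F_5², evaluate f(x, y) mod 5. Record the zeros.
  x = 0: [0↦2, 1↦3, 2↦0, 3↦3, 4↦2]  zeros at y ∈ {2}
  x = 1: [0↦4, 1↦2, 2↦1, 3↦1, 4↦2]  zeros at y ∈ ∅
  x = 2: [0↦2, 1↦2, 2↦3, 3↦0, 4↦3]  zeros at y ∈ {3}
  x = 3: [0↦1, 1↦3, 2↦1, 3↦0, 4↦0]  zeros at y ∈ {3, 4}
  x = 4: [0↦1, 1↦0, 2↦0, 3↦1, 4↦3]  zeros at y ∈ {1, 2}
Collecting zeros: affine points = {(0, 2), (2, 3), (3, 3), (3, 4), (4, 1), (4, 2)}.
Total count |C(F_5)_aff| = 6.


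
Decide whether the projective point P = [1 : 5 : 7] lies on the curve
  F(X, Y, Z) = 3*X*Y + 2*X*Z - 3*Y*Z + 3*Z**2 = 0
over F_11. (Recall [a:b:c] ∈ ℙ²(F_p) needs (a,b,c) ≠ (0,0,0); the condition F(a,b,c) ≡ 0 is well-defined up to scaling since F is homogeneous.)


F(1,5,7) ≡ 5 (mod 11); P is NOT on the curve.

Evaluate F(1, 5, 7) term-by-term (mod 11).
  3*X*Y ↦ 3·1·5·1 = 15
  2*X*Z ↦ 2·1·1·7 = 14
  -3*Y*Z ↦ -3·1·5·7 = -105
  3*Z**2 ↦ 3·1·1·49 = 147
Sum: F(1, 5, 7) = (15) + (14) + (-105) + (147) = 71.
Reducing mod 11: 71 ≡ 5 (mod 11).
Since F(a, b, c) ≡ 5 ≠ 0 (mod 11), P does NOT lie on the curve.


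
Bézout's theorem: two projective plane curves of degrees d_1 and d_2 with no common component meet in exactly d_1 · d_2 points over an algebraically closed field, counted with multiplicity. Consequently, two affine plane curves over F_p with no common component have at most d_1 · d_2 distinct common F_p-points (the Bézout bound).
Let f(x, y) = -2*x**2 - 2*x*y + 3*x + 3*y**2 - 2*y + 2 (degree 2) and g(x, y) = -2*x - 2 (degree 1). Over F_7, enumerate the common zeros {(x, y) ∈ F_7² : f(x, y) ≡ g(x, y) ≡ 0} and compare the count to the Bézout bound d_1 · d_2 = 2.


Common zeros: {(6, 1), (6, 6)}; count = 2; Bézout bound = 2.

deg(f) = 2, deg(g) = 1, so Bézout bound = 2.
Scan x ∈ F_7. For each x, list the y ∈ F_7 with f(x, y) ≡ 0 and those with g(x, y) ≡ 0 (mod 7); the common zeros in that column are the intersection.
  x = 0: f ≡ 0 at y ∈ {4, 6}; g ≡ 0 at y ∈ ∅; common: ∅.
  x = 1: f ≡ 0 at y ∈ {2, 4}; g ≡ 0 at y ∈ ∅; common: ∅.
  x = 2: f ≡ 0 at y ∈ {0, 2}; g ≡ 0 at y ∈ ∅; common: ∅.
  x = 3: f ≡ 0 at y ∈ {0, 5}; g ≡ 0 at y ∈ ∅; common: ∅.
  x = 4: f ≡ 0 at y ∈ {3, 5}; g ≡ 0 at y ∈ ∅; common: ∅.
  x = 5: f ≡ 0 at y ∈ {1, 3}; g ≡ 0 at y ∈ ∅; common: ∅.
  x = 6: f ≡ 0 at y ∈ {1, 6}; g ≡ 0 at y ∈ {0, 1, 2, 3, 4, 5, 6}; common: {1, 6}.
Collecting: common zeros = {(6, 1), (6, 6)}, so the count is 2.
Comparison with the Bézout bound: 2 ≤ 2 = deg(f)·deg(g), as expected for curves with no common component (the bound is attained).


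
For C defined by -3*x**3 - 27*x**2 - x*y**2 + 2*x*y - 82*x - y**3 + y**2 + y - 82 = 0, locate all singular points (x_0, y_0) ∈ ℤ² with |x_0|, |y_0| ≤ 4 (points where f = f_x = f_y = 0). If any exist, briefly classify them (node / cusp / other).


Singular points: {(-3, 1)}; classification: cusp.

Compute partial derivatives:
  f_x = -9*x**2 - 54*x - y**2 + 2*y - 82.
  f_y = -2*x*y + 2*x - 3*y**2 + 2*y + 1.
Scan x_0 ∈ {−4, ..., 4}. For each x_0, f_y(x_0, y) is a polynomial in y; find its integer roots y ∈ {−4, ..., 4}, then test f_x and f at those candidates.
  x = -4: f_y(-4, y) = -3*y**2 + 10*y - 7; vanishes at y ∈ {1}. (-4, 1): f_x = -9 ≠ 0.
  x = -3: f_y(-3, y) = -3*y**2 + 8*y - 5; vanishes at y ∈ {1}. (-3, 1): f_x = 0, f = 0 — SINGULAR.
  x = -2: f_y(-2, y) = -3*y**2 + 6*y - 3; vanishes at y ∈ {1}. (-2, 1): f_x = -9 ≠ 0.
  x = -1: f_y(-1, y) = -3*y**2 + 4*y - 1; vanishes at y ∈ {1}. (-1, 1): f_x = -36 ≠ 0.
  x = 0: f_y(0, y) = -3*y**2 + 2*y + 1; vanishes at y ∈ {1}. (0, 1): f_x = -81 ≠ 0.
  x = 1: f_y(1, y) = 3 - 3*y**2; vanishes at y ∈ {-1, 1}. (1, -1): f_x = -148 ≠ 0; (1, 1): f_x = -144 ≠ 0.
  x = 2: f_y(2, y) = -3*y**2 - 2*y + 5; vanishes at y ∈ {1}. (2, 1): f_x = -225 ≠ 0.
  x = 3: f_y(3, y) = -3*y**2 - 4*y + 7; vanishes at y ∈ {1}. (3, 1): f_x = -324 ≠ 0.
  x = 4: f_y(4, y) = -3*y**2 - 6*y + 9; vanishes at y ∈ {-3, 1}. (4, -3): f_x = -457 ≠ 0; (4, 1): f_x = -441 ≠ 0.
Only singular point on the grid: (-3, 1).
Classify: substitute x = -3 + u, y = 1 + v and expand: f = -3*u**3 - u*v**2 - v**3 + v**2.
No constant or linear terms (consistent with a singular point). Quadratic part: v**2. Cubic part: -3*u**3 - u*v**2 - v**3.
The quadratic part v**2 is a perfect square, so there is a single (double) tangent line v = 0, i.e. y = 1. Restricting the cubic part to that line (v = 0) leaves -3*u**3 ≠ 0, so f is not divisible by v and the branch is v² ≈ 3*u**3 to lowest order — this is a cusp.
Classification: cusp.


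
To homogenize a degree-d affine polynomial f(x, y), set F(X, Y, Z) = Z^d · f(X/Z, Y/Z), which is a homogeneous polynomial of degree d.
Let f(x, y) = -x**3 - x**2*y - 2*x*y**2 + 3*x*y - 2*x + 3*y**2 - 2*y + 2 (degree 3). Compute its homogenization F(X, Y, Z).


F(X, Y, Z) = -X**3 - X**2*Y - 2*X*Y**2 + 3*X*Y*Z - 2*X*Z**2 + 3*Y**2*Z - 2*Y*Z**2 + 2*Z**3

deg(f) = 3.
Substitute x = X/Z, y = Y/Z into f, then multiply by Z^3.
  monomial -1·x^3·y^0 ↦ -1·X^3·Y^0·Z^0.
  monomial -1·x^2·y^1 ↦ -1·X^2·Y^1·Z^0.
  monomial -2·x^1·y^2 ↦ -2·X^1·Y^2·Z^0.
  monomial 3·x^1·y^1 ↦ 3·X^1·Y^1·Z^1.
  monomial -2·x^1·y^0 ↦ -2·X^1·Y^0·Z^2.
  monomial 3·x^0·y^2 ↦ 3·X^0·Y^2·Z^1.
  monomial -2·x^0·y^1 ↦ -2·X^0·Y^1·Z^2.
  monomial 2·x^0·y^0 ↦ 2·X^0·Y^0·Z^3.
Collecting: F(X, Y, Z) = -X**3 - X**2*Y - 2*X*Y**2 + 3*X*Y*Z - 2*X*Z**2 + 3*Y**2*Z - 2*Y*Z**2 + 2*Z**3.


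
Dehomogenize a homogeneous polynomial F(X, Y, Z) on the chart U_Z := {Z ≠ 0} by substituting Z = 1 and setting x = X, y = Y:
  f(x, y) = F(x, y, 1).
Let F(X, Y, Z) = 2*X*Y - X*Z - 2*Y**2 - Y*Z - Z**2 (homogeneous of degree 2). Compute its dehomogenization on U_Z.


f(x, y) = 2*x*y - x - 2*y**2 - y - 1

On U_Z we set Z = 1. Each monomial c·X^i·Y^j·Z^k in F becomes c·x^i·y^j·1^k = c·x^i·y^j.
Substituting Z = 1: F(X, Y, 1) = 2*x*y - x - 2*y**2 - y - 1.
Note: deg(f) ≤ deg(F) = 2; strict inequality happens when F is divisible by Z (lost terms).


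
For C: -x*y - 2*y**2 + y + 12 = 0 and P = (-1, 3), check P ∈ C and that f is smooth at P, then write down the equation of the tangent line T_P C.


Tangent line at P: -3*x - 10*y + 27 = 0.

Step 1: f(-1, 3) = 0, so P lies on C.
Step 2: partial derivatives
  f_x(x, y) = -y, f_y(x, y) = -x - 4*y + 1.
  f_x(P) = -3, f_y(P) = -10 (gradient nonzero, so P is smooth).
Step 3: tangent line at P: -3·(x − -1) + -10·(y − 3) = 0.
Expanding: -3*x - 10*y + 27 = 0.


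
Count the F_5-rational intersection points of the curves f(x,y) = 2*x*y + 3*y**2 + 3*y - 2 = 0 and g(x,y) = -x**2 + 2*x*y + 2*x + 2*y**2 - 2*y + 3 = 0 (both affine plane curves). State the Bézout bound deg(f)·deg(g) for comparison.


Common zeros: ∅; count = 0; Bézout bound = 4.

deg(f) = 2, deg(g) = 2, so Bézout bound = 4.
Scan x ∈ F_5. For each x, list the y ∈ F_5 with f(x, y) ≡ 0 and those with g(x, y) ≡ 0 (mod 5); the common zeros in that column are the intersection.
  x = 0: f ≡ 0 at y ∈ ∅; g ≡ 0 at y ∈ {3}; common: ∅.
  x = 1: f ≡ 0 at y ∈ {2, 3}; g ≡ 0 at y ∈ ∅; common: ∅.
  x = 2: f ≡ 0 at y ∈ ∅; g ≡ 0 at y ∈ {2}; common: ∅.
  x = 3: f ≡ 0 at y ∈ {1}; g ≡ 0 at y ∈ {0, 3}; common: ∅.
  x = 4: f ≡ 0 at y ∈ {4}; g ≡ 0 at y ∈ {0, 2}; common: ∅.
Collecting: common zeros = ∅, so the count is 0.
Comparison with the Bézout bound: 0 ≤ 4 = deg(f)·deg(g), as expected for curves with no common component (the affine F_5-count falls short of the bound because intersections may lie at infinity, over extension fields, or carry multiplicity).


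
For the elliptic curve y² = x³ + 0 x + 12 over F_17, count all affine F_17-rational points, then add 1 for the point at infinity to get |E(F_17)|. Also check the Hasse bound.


Affine points = {(1, 8), (1, 9), (4, 5), (4, 12), (5, 1), (5, 16), (7, 7), (7, 10), (10, 3), (10, 14), (11, 0), (13, 4), (13, 13), (14, 6), (14, 11), (15, 2), (15, 15)}; affine count = 17; |E(F_17)| = 18.

Discriminant check: Δ ∝ 4a³ + 27b² = 4·0³ + 27·12² = 4·0 + 27·144 ≡ 12 (mod 17). Nonzero ⇒ E is nonsingular.
For each x ∈ F_17, compute rhs = x³ + 0·x + 12 mod 17, then count y ∈ F_17 with y² ≡ rhs.
  x = 0: rhs = 12, matching y values: none (0 points).
  x = 1: rhs = 13, matching y values: 8, 9 (2 points).
  x = 2: rhs = 3, matching y values: none (0 points).
  x = 3: rhs = 5, matching y values: none (0 points).
  x = 4: rhs = 8, matching y values: 5, 12 (2 points).
  x = 5: rhs = 1, matching y values: 1, 16 (2 points).
  x = 6: rhs = 7, matching y values: none (0 points).
  x = 7: rhs = 15, matching y values: 7, 10 (2 points).
  x = 8: rhs = 14, matching y values: none (0 points).
  x = 9: rhs = 10, matching y values: none (0 points).
  x = 10: rhs = 9, matching y values: 3, 14 (2 points).
  x = 11: rhs = 0, matching y values: 0 (1 points).
  x = 12: rhs = 6, matching y values: none (0 points).
  x = 13: rhs = 16, matching y values: 4, 13 (2 points).
  x = 14: rhs = 2, matching y values: 6, 11 (2 points).
  x = 15: rhs = 4, matching y values: 2, 15 (2 points).
  x = 16: rhs = 11, matching y values: none (0 points).
Total affine count: 17.
Full point count |E(F_17)| = 17 + 1 = 18.
Hasse bound: |18 − (17+1)| = |0| = 0 ≤ 2√17 ≈ 8.2462 ✓.


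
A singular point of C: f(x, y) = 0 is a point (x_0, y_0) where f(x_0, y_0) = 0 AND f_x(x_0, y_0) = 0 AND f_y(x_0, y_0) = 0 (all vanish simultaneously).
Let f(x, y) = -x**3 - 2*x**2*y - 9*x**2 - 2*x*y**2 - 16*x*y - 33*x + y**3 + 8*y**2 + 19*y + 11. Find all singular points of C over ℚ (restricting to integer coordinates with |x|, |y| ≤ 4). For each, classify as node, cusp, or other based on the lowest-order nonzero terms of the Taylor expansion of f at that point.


Singular points: {(-1, -3)}; classification: cusp.

Compute partial derivatives:
  f_x = -3*x**2 - 4*x*y - 18*x - 2*y**2 - 16*y - 33.
  f_y = -2*x**2 - 4*x*y - 16*x + 3*y**2 + 16*y + 19.
Scan x_0 ∈ {−4, ..., 4}. For each x_0, f_y(x_0, y) is a polynomial in y; find its integer roots y ∈ {−4, ..., 4}, then test f_x and f at those candidates.
  x = -4: f_y(-4, y) = 3*y**2 + 32*y + 51; no integer root y with |y| ≤ 4.
  x = -3: f_y(-3, y) = 3*y**2 + 28*y + 49; no integer root y with |y| ≤ 4.
  x = -2: f_y(-2, y) = 3*y**2 + 24*y + 43; no integer root y with |y| ≤ 4.
  x = -1: f_y(-1, y) = 3*y**2 + 20*y + 33; vanishes at y ∈ {-3}. (-1, -3): f_x = 0, f = 0 — SINGULAR.
  x = 0: f_y(0, y) = 3*y**2 + 16*y + 19; no integer root y with |y| ≤ 4.
  x = 1: f_y(1, y) = 3*y**2 + 12*y + 1; no integer root y with |y| ≤ 4.
  x = 2: f_y(2, y) = 3*y**2 + 8*y - 21; no integer root y with |y| ≤ 4.
  x = 3: f_y(3, y) = 3*y**2 + 4*y - 47; no integer root y with |y| ≤ 4.
  x = 4: f_y(4, y) = 3*y**2 - 77; no integer root y with |y| ≤ 4.
Only singular point on the grid: (-1, -3).
Classify: substitute x = -1 + u, y = -3 + v and expand: f = -u**3 - 2*u**2*v - 2*u*v**2 + v**3 + v**2.
No constant or linear terms (consistent with a singular point). Quadratic part: v**2. Cubic part: -u**3 - 2*u**2*v - 2*u*v**2 + v**3.
The quadratic part v**2 is a perfect square, so there is a single (double) tangent line v = 0, i.e. y = -3. Restricting the cubic part to that line (v = 0) leaves -u**3 ≠ 0, so f is not divisible by v and the branch is v² ≈ u**3 to lowest order — this is a cusp.
Classification: cusp.
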